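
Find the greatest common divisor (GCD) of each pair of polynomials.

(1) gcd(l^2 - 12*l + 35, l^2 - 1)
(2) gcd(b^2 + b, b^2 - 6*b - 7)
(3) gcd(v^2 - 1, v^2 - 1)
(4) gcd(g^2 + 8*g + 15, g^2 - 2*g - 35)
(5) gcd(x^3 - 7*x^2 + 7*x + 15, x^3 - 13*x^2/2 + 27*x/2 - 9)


(1) = 1
(2) = b + 1
(3) = v^2 - 1
(4) = gcd((g + 3)*(g + 5), (g - 7)*(g + 5)) = g + 5
(5) = gcd((x - 5)*(x - 3)*(x + 1), (x - 3)*(x - 2)*(x - 3/2)) = x - 3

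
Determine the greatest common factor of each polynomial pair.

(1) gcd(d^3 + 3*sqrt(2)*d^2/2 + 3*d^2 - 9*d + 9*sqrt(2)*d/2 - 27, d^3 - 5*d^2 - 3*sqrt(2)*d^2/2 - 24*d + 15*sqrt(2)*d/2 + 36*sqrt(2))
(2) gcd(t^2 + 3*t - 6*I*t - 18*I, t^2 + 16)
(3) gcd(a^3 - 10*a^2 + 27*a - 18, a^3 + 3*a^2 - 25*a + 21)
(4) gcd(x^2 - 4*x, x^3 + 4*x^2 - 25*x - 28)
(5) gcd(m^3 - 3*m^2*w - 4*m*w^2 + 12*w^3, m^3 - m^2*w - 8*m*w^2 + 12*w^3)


(1) = d^2 + d*(3 - 3*sqrt(2)/2) - 9*sqrt(2)/2
(2) = 1
(3) = gcd((a - 6)*(a - 3)*(a - 1), (a - 3)*(a - 1)*(a + 7)) = a^2 - 4*a + 3
(4) = gcd(x*(x - 4), (x - 4)*(x + 1)*(x + 7)) = x - 4
(5) = -m + 2*w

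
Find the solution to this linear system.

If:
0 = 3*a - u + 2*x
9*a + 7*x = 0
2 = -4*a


Then:
a = -1/2
u = -3/14
x = 9/14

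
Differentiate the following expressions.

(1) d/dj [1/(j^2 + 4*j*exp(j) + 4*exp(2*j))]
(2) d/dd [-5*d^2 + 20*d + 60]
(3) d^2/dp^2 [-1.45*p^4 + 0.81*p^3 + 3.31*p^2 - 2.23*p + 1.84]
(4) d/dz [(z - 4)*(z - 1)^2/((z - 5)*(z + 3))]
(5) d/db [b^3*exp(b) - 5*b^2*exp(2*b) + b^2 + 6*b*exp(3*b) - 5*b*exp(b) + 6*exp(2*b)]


(1) = 2*(-2*exp(j) - 1)/(j^3 + 6*j^2*exp(j) + 12*j*exp(2*j) + 8*exp(3*j))
(2) = 20 - 10*d
(3) = -17.4*p^2 + 4.86*p + 6.62
(4) = (z^4 - 4*z^3 - 42*z^2 + 188*z - 143)/(z^4 - 4*z^3 - 26*z^2 + 60*z + 225)
(5) = b^3*exp(b) - 10*b^2*exp(2*b) + 3*b^2*exp(b) + 18*b*exp(3*b) - 10*b*exp(2*b) - 5*b*exp(b) + 2*b + 6*exp(3*b) + 12*exp(2*b) - 5*exp(b)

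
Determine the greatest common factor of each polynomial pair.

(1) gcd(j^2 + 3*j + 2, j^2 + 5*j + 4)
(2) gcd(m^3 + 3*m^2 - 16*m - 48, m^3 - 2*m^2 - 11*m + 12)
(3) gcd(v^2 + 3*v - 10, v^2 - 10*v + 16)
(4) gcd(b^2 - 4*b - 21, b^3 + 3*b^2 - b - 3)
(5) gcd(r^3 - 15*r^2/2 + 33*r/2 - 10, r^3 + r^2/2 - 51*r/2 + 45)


(1) = j + 1
(2) = gcd((m - 4)*(m + 3)*(m + 4), (m - 4)*(m - 1)*(m + 3)) = m^2 - m - 12
(3) = gcd((v - 2)*(v + 5), (v - 8)*(v - 2)) = v - 2
(4) = gcd((b - 7)*(b + 3), (b - 1)*(b + 1)*(b + 3)) = b + 3
(5) = r - 5/2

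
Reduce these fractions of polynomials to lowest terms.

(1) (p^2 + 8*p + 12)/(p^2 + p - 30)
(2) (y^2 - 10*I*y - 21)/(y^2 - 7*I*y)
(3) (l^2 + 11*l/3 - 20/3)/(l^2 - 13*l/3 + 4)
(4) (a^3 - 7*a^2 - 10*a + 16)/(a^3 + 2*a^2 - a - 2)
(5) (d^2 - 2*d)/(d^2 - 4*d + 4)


(1) = (p + 2)/(p - 5)
(2) = (y - 3*I)/y
(3) = (l + 5)/(l - 3)
(4) = (a - 8)/(a + 1)
(5) = d/(d - 2)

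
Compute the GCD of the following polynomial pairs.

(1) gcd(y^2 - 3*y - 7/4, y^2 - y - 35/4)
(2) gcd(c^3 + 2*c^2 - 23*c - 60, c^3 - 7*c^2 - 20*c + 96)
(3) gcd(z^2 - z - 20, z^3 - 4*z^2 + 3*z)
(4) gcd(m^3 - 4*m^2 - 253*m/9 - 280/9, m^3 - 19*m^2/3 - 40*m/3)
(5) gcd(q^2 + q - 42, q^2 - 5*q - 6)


(1) = y - 7/2
(2) = c + 4
(3) = gcd((z - 5)*(z + 4), z*(z - 3)*(z - 1)) = 1
(4) = gcd((m - 8)*(m + 5/3)*(m + 7/3), m*(m - 8)*(m + 5/3)) = m^2 - 19*m/3 - 40/3
(5) = gcd((q - 6)*(q + 7), (q - 6)*(q + 1)) = q - 6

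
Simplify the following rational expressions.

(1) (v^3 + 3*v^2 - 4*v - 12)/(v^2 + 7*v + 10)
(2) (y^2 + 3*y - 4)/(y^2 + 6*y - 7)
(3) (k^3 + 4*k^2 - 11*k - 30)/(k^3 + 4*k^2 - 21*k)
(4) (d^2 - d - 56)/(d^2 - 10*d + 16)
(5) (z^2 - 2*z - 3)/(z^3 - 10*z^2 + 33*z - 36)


(1) = (v^2 + v - 6)/(v + 5)
(2) = (y + 4)/(y + 7)
(3) = (k^2 + 7*k + 10)/(k^2 + 7*k)
(4) = (d + 7)/(d - 2)
(5) = (z + 1)/(z^2 - 7*z + 12)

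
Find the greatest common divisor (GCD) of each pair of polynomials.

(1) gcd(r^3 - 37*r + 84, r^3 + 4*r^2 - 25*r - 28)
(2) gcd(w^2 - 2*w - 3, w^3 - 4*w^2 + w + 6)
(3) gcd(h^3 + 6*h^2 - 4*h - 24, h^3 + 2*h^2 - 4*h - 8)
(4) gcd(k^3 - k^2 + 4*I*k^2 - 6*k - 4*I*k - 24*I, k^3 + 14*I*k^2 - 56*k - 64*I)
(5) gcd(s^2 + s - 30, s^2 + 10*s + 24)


(1) = gcd((r - 4)*(r - 3)*(r + 7), (r - 4)*(r + 1)*(r + 7)) = r^2 + 3*r - 28
(2) = w^2 - 2*w - 3
(3) = gcd((h - 2)*(h + 2)*(h + 6), (h - 2)*(h + 2)^2) = h^2 - 4
(4) = k + 4*I
(5) = gcd((s - 5)*(s + 6), (s + 4)*(s + 6)) = s + 6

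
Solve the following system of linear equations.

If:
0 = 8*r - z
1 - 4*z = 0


Then:
r = 1/32
z = 1/4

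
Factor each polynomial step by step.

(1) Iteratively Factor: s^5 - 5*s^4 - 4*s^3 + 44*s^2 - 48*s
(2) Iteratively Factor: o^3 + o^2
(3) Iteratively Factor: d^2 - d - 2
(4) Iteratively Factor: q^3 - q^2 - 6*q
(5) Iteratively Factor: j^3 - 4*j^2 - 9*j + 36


(1) = (s)*(s^4 - 5*s^3 - 4*s^2 + 44*s - 48) = s*(s + 3)*(s^3 - 8*s^2 + 20*s - 16) = s*(s - 4)*(s + 3)*(s^2 - 4*s + 4) = s*(s - 4)*(s - 2)*(s + 3)*(s - 2)
(2) = (o)*(o^2 + o) = o*(o + 1)*(o)
(3) = (d - 2)*(d + 1)
(4) = (q - 3)*(q^2 + 2*q) = q*(q - 3)*(q + 2)
(5) = (j + 3)*(j^2 - 7*j + 12) = (j - 4)*(j + 3)*(j - 3)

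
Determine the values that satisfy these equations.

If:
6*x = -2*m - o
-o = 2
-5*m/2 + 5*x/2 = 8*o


Then:
m = 101/20
o = -2
x = -27/20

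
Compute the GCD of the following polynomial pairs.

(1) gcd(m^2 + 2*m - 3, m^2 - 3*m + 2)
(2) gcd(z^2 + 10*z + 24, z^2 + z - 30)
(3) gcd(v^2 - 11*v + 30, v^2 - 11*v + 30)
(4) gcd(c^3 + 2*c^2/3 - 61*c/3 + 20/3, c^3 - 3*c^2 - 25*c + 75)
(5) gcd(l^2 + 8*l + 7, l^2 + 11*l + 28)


(1) = m - 1
(2) = z + 6
(3) = v^2 - 11*v + 30
(4) = c + 5
(5) = gcd((l + 1)*(l + 7), (l + 4)*(l + 7)) = l + 7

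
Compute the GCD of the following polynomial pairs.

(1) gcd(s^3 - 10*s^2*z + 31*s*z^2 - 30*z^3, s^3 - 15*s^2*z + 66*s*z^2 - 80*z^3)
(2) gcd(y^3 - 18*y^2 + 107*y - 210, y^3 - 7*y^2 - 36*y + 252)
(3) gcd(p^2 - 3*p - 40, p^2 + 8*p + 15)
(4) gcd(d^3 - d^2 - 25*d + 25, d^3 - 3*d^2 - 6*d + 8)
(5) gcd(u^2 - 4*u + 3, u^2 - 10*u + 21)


(1) = s^2 - 7*s*z + 10*z^2
(2) = gcd((y - 7)*(y - 6)*(y - 5), (y - 7)*(y - 6)*(y + 6)) = y^2 - 13*y + 42
(3) = gcd((p - 8)*(p + 5), (p + 3)*(p + 5)) = p + 5
(4) = gcd((d - 5)*(d - 1)*(d + 5), (d - 4)*(d - 1)*(d + 2)) = d - 1
(5) = u - 3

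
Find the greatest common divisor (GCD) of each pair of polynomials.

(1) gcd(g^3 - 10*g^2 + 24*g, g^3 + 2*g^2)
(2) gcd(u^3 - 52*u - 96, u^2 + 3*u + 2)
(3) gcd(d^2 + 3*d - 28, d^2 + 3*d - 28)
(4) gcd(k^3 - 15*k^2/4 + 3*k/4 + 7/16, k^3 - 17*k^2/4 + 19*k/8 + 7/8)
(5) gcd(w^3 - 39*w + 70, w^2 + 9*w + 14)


(1) = g
(2) = u + 2
(3) = gcd((d - 4)*(d + 7), (d - 4)*(d + 7)) = d^2 + 3*d - 28
(4) = gcd((k - 7/2)*(k - 1/2)*(k + 1/4), (k - 7/2)*(k - 1)*(k + 1/4)) = k^2 - 13*k/4 - 7/8
(5) = gcd((w - 5)*(w - 2)*(w + 7), (w + 2)*(w + 7)) = w + 7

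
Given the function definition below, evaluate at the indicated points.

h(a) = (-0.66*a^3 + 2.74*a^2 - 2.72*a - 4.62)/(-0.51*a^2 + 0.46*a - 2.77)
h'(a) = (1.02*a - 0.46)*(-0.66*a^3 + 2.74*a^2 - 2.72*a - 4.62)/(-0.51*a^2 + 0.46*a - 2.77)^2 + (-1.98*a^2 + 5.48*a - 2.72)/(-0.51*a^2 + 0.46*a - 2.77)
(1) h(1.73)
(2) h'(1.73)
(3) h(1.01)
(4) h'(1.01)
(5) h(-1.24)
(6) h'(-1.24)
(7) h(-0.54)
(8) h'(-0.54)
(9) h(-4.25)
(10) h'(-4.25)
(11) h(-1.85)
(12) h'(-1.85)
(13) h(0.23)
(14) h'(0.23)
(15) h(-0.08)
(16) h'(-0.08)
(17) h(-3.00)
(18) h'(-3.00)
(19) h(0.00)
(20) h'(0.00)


(1) = 1.30
(2) = -0.72
(3) = 1.86
(4) = -0.66
(5) = -1.02
(6) = 2.62
(7) = 0.71
(8) = 2.20
(9) = -7.68
(10) = 1.79
(11) = -2.60
(12) = 2.52
(13) = 1.90
(14) = 0.74
(15) = 1.56
(16) = 1.43
(17) = -5.27
(18) = 2.11
(19) = 1.67
(20) = 1.26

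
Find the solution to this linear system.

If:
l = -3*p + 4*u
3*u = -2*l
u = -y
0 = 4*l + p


Then:
l = 0
p = 0
u = 0
y = 0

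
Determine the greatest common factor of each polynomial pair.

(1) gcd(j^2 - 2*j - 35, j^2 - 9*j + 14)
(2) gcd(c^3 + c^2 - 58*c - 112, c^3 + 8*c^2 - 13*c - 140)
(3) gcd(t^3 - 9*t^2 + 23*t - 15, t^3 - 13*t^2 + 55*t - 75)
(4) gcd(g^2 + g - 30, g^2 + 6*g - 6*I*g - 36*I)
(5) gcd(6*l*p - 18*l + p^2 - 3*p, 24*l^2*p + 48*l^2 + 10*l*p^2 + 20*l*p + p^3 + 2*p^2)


(1) = gcd((j - 7)*(j + 5), (j - 7)*(j - 2)) = j - 7
(2) = gcd((c - 8)*(c + 2)*(c + 7), (c - 4)*(c + 5)*(c + 7)) = c + 7
(3) = gcd((t - 5)*(t - 3)*(t - 1), (t - 5)^2*(t - 3)) = t^2 - 8*t + 15
(4) = gcd((g - 5)*(g + 6), (g + 6)*(g - 6*I)) = g + 6
(5) = 6*l + p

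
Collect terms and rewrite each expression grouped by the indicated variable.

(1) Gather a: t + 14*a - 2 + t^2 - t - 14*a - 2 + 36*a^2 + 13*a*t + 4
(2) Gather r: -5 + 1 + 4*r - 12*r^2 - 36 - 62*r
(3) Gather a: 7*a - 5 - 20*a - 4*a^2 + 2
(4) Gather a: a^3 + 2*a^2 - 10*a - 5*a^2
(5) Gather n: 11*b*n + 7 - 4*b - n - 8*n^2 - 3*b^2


(1) = 36*a^2 + 13*a*t + t^2
(2) = -12*r^2 - 58*r - 40
(3) = -4*a^2 - 13*a - 3
(4) = a^3 - 3*a^2 - 10*a
(5) = -3*b^2 - 4*b - 8*n^2 + n*(11*b - 1) + 7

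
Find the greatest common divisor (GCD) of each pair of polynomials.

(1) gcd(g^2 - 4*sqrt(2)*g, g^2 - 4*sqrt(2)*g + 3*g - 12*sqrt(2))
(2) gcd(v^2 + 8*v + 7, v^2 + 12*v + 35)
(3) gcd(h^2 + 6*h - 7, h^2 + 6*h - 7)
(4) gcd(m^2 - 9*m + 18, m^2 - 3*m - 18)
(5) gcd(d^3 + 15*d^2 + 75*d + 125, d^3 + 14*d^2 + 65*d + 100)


(1) = g - 4*sqrt(2)
(2) = v + 7
(3) = gcd((h - 1)*(h + 7), (h - 1)*(h + 7)) = h^2 + 6*h - 7
(4) = m - 6
(5) = d^2 + 10*d + 25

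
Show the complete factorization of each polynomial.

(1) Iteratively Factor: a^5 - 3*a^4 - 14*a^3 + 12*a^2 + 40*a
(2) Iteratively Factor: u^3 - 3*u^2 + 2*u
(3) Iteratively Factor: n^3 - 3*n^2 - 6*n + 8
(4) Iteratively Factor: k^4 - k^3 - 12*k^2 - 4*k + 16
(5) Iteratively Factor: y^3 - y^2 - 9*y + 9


(1) = (a - 2)*(a^4 - a^3 - 16*a^2 - 20*a) = (a - 2)*(a + 2)*(a^3 - 3*a^2 - 10*a) = (a - 5)*(a - 2)*(a + 2)*(a^2 + 2*a) = (a - 5)*(a - 2)*(a + 2)^2*(a)
(2) = (u - 2)*(u^2 - u) = (u - 2)*(u - 1)*(u)
(3) = (n - 1)*(n^2 - 2*n - 8) = (n - 1)*(n + 2)*(n - 4)
(4) = (k - 1)*(k^3 - 12*k - 16) = (k - 4)*(k - 1)*(k^2 + 4*k + 4) = (k - 4)*(k - 1)*(k + 2)*(k + 2)
(5) = (y - 3)*(y^2 + 2*y - 3) = (y - 3)*(y - 1)*(y + 3)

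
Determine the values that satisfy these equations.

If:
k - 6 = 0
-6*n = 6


Then:
k = 6
n = -1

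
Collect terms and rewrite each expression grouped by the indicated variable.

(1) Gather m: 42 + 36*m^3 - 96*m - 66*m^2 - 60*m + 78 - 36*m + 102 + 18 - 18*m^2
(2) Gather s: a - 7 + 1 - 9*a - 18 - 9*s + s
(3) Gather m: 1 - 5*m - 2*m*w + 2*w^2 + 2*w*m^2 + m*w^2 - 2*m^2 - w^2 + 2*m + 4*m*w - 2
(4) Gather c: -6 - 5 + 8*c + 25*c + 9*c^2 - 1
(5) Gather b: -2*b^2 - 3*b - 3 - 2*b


(1) = 36*m^3 - 84*m^2 - 192*m + 240
(2) = -8*a - 8*s - 24
(3) = m^2*(2*w - 2) + m*(w^2 + 2*w - 3) + w^2 - 1
(4) = 9*c^2 + 33*c - 12
(5) = -2*b^2 - 5*b - 3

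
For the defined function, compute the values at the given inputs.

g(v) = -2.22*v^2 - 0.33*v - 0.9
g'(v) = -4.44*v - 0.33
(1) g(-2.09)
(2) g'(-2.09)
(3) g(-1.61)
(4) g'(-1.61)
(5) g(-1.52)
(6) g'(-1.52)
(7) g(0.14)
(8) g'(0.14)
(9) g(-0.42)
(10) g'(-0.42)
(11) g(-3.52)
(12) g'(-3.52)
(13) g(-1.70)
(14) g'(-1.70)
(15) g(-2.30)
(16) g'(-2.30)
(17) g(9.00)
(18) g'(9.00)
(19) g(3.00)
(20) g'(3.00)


(1) = -9.91
(2) = 8.95
(3) = -6.12
(4) = 6.82
(5) = -5.53
(6) = 6.42
(7) = -0.99
(8) = -0.95
(9) = -1.15
(10) = 1.53
(11) = -27.25
(12) = 15.30
(13) = -6.75
(14) = 7.22
(15) = -11.88
(16) = 9.88
(17) = -183.69
(18) = -40.29
(19) = -21.87
(20) = -13.65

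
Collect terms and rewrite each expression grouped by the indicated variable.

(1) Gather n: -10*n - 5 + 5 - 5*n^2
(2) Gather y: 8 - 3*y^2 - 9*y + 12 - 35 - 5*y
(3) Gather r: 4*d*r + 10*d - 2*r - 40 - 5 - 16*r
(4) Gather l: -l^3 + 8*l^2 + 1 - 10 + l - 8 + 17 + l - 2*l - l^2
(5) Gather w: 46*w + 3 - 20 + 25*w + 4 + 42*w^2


(1) = -5*n^2 - 10*n
(2) = -3*y^2 - 14*y - 15
(3) = 10*d + r*(4*d - 18) - 45
(4) = -l^3 + 7*l^2
(5) = 42*w^2 + 71*w - 13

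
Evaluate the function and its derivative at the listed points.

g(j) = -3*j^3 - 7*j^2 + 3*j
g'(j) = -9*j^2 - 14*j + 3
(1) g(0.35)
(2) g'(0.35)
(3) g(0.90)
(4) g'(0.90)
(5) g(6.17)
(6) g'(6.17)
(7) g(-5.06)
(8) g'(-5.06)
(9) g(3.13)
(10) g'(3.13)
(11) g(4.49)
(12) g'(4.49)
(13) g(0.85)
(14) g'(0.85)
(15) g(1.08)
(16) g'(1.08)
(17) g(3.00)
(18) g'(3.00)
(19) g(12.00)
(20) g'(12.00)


(1) = 0.06
(2) = -3.00
(3) = -5.16
(4) = -16.89
(5) = -952.63
(6) = -426.00
(7) = 194.26
(8) = -156.59
(9) = -151.18
(10) = -128.99
(11) = -399.21
(12) = -241.30
(13) = -4.35
(14) = -15.40
(15) = -8.70
(16) = -22.62
(17) = -135.00
(18) = -120.00
(19) = -6156.00
(20) = -1461.00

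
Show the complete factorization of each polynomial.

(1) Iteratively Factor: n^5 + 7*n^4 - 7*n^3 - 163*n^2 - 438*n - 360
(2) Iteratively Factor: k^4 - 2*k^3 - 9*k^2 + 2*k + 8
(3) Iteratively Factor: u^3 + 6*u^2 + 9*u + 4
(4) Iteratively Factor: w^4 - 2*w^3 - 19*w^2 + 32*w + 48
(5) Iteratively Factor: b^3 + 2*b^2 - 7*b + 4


(1) = (n + 3)*(n^4 + 4*n^3 - 19*n^2 - 106*n - 120) = (n + 3)^2*(n^3 + n^2 - 22*n - 40) = (n + 3)^2*(n + 4)*(n^2 - 3*n - 10) = (n + 2)*(n + 3)^2*(n + 4)*(n - 5)
(2) = (k + 2)*(k^3 - 4*k^2 - k + 4) = (k - 1)*(k + 2)*(k^2 - 3*k - 4) = (k - 4)*(k - 1)*(k + 2)*(k + 1)
(3) = (u + 1)*(u^2 + 5*u + 4) = (u + 1)*(u + 4)*(u + 1)
(4) = (w + 1)*(w^3 - 3*w^2 - 16*w + 48) = (w - 3)*(w + 1)*(w^2 - 16) = (w - 4)*(w - 3)*(w + 1)*(w + 4)
(5) = (b + 4)*(b^2 - 2*b + 1) = (b - 1)*(b + 4)*(b - 1)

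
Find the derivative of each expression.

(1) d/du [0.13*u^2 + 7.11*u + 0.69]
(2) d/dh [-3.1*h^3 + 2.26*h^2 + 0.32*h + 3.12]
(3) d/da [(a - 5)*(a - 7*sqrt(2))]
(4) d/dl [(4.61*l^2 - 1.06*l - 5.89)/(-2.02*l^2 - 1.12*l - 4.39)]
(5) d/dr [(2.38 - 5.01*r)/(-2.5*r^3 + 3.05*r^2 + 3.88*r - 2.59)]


(1) = 0.26*u + 7.11
(2) = -9.3*h^2 + 4.52*h + 0.32
(3) = 2*a - 7*sqrt(2) - 5
(4) = (-7.3044*l^2 - 64.2714*l - 1.9434)/(4.0804*l^4 + 4.5248*l^3 + 18.99*l^2 + 9.8336*l + 19.2721)
(5) = (-25.05*r^3 + 33.1305*r^2 - 14.518*r + 3.7415)/(6.25*r^6 - 15.25*r^5 - 10.0975*r^4 + 36.618*r^3 - 0.7446*r^2 - 20.0984*r + 6.7081)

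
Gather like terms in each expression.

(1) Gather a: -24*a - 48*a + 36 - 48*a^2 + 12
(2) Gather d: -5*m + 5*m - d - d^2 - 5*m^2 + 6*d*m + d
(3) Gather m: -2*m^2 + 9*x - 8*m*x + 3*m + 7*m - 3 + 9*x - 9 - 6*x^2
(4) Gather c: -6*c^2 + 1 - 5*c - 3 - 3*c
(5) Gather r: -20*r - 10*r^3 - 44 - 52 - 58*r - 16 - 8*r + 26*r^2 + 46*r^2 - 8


(1) = -48*a^2 - 72*a + 48
(2) = -d^2 + 6*d*m - 5*m^2
(3) = -2*m^2 + m*(10 - 8*x) - 6*x^2 + 18*x - 12
(4) = -6*c^2 - 8*c - 2
(5) = -10*r^3 + 72*r^2 - 86*r - 120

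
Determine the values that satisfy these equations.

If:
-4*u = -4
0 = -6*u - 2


Then:
No Solution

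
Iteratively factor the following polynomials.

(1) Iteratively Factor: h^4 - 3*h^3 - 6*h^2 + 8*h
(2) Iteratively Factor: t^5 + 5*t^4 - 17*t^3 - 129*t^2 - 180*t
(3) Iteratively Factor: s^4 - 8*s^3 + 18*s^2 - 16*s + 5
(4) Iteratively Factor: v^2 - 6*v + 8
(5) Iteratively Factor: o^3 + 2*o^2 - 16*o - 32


(1) = (h - 1)*(h^3 - 2*h^2 - 8*h) = (h - 4)*(h - 1)*(h^2 + 2*h) = (h - 4)*(h - 1)*(h + 2)*(h)
(2) = (t + 4)*(t^4 + t^3 - 21*t^2 - 45*t) = (t - 5)*(t + 4)*(t^3 + 6*t^2 + 9*t) = (t - 5)*(t + 3)*(t + 4)*(t^2 + 3*t) = t*(t - 5)*(t + 3)*(t + 4)*(t + 3)
(3) = (s - 5)*(s^3 - 3*s^2 + 3*s - 1) = (s - 5)*(s - 1)*(s^2 - 2*s + 1) = (s - 5)*(s - 1)^2*(s - 1)
(4) = (v - 4)*(v - 2)
(5) = (o + 4)*(o^2 - 2*o - 8) = (o + 2)*(o + 4)*(o - 4)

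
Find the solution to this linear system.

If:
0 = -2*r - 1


Then:
r = -1/2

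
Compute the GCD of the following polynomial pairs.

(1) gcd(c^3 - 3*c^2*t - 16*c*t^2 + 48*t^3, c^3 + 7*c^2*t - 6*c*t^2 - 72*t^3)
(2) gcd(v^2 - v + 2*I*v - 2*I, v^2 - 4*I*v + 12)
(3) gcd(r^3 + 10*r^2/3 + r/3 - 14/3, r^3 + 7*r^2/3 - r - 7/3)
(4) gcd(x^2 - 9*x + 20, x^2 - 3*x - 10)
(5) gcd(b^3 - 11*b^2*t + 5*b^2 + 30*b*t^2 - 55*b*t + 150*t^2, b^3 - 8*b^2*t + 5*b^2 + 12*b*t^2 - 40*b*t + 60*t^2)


(1) = -c^2 - c*t + 12*t^2
(2) = gcd((v - 1)*(v + 2*I), (v - 6*I)*(v + 2*I)) = v + 2*I
(3) = gcd((r - 1)*(r + 2)*(r + 7/3), (r - 1)*(r + 1)*(r + 7/3)) = r^2 + 4*r/3 - 7/3
(4) = x - 5
(5) = -b^2 + 6*b*t - 5*b + 30*t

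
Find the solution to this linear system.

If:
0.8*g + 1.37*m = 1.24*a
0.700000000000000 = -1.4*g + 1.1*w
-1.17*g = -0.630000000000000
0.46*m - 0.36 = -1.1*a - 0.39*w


Then:
a = -0.01
g = 0.54
m = -0.32
w = 1.32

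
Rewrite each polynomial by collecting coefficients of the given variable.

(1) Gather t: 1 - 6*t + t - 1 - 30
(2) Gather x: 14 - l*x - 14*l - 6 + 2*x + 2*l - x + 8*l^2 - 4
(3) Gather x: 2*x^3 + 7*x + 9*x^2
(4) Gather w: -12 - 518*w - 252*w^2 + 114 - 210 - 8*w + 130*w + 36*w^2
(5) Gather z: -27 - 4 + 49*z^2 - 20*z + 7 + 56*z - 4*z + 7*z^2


(1) = -5*t - 30
(2) = 8*l^2 - 12*l + x*(1 - l) + 4
(3) = 2*x^3 + 9*x^2 + 7*x
(4) = -216*w^2 - 396*w - 108
(5) = 56*z^2 + 32*z - 24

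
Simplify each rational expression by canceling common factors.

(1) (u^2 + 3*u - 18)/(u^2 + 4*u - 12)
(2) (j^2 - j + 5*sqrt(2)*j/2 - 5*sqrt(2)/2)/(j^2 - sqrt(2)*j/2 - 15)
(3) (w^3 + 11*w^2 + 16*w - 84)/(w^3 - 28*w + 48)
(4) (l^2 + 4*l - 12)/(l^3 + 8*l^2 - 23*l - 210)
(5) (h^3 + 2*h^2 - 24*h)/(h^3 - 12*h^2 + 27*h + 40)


(1) = (u - 3)/(u - 2)
(2) = (4*j - 4)/(4*j - 12*sqrt(2))
(3) = (w + 7)/(w - 4)
(4) = (l - 2)/(l^2 + 2*l - 35)
(5) = (h^3 + 2*h^2 - 24*h)/(h^3 - 12*h^2 + 27*h + 40)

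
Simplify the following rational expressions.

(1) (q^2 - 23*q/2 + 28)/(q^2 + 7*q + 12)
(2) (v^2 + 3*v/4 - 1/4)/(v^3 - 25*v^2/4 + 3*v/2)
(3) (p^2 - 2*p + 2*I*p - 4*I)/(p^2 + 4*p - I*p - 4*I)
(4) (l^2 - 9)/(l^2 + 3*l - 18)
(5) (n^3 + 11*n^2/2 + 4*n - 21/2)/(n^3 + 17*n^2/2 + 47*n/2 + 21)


(1) = (2*q^2 - 23*q + 56)/(2*q^2 + 14*q + 24)
(2) = (v + 1)/(v^2 - 6*v)
(3) = (p^2 + p*(-2 + 2*I) - 4*I)/(p^2 + p*(4 - I) - 4*I)
(4) = (l + 3)/(l + 6)
(5) = (n - 1)/(n + 2)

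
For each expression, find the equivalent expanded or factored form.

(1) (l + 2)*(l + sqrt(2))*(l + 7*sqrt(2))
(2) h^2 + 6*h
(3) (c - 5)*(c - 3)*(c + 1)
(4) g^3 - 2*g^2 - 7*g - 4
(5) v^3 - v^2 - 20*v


(1) = l^3 + 2*l^2 + 8*sqrt(2)*l^2 + 14*l + 16*sqrt(2)*l + 28
(2) = h*(h + 6)
(3) = c^3 - 7*c^2 + 7*c + 15
(4) = (g - 4)*(g + 1)^2
(5) = v*(v - 5)*(v + 4)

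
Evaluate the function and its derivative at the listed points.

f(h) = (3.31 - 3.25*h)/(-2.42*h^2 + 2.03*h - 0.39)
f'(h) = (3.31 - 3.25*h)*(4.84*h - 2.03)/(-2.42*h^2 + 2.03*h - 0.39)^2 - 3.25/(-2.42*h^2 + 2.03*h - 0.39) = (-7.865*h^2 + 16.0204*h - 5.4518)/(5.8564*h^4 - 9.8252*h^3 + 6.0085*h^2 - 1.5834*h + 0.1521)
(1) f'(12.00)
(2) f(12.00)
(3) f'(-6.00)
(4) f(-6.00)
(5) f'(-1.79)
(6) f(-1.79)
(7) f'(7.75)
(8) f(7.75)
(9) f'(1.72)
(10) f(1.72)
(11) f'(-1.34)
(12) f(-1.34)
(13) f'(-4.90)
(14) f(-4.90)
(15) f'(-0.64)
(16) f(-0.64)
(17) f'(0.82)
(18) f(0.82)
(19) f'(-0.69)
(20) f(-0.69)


(1) = -0.01
(2) = 0.11
(3) = -0.04
(4) = -0.23
(5) = -0.43
(6) = -0.77
(7) = -0.02
(8) = 0.17
(9) = -0.07
(10) = 0.56
(11) = -0.74
(12) = -1.03
(13) = -0.06
(14) = -0.28
(15) = -2.63
(16) = -2.01
(17) = 19.27
(18) = -1.83
(19) = -2.34
(20) = -1.89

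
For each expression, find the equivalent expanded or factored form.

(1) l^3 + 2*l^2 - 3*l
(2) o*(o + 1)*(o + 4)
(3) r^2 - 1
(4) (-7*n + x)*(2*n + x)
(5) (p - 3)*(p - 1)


(1) = l*(l - 1)*(l + 3)
(2) = o^3 + 5*o^2 + 4*o
(3) = (r - 1)*(r + 1)
(4) = -14*n^2 - 5*n*x + x^2
(5) = p^2 - 4*p + 3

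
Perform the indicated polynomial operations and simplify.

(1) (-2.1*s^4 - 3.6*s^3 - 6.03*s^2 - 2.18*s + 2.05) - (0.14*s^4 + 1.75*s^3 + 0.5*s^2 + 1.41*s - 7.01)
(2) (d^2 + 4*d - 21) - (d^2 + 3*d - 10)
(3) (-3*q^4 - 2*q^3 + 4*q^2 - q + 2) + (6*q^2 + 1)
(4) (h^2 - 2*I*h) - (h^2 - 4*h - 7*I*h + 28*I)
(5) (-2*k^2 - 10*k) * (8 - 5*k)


(1) = -2.24*s^4 - 5.35*s^3 - 6.53*s^2 - 3.59*s + 9.06
(2) = d - 11
(3) = -3*q^4 - 2*q^3 + 10*q^2 - q + 3
(4) = 4*h + 5*I*h - 28*I
(5) = 10*k^3 + 34*k^2 - 80*k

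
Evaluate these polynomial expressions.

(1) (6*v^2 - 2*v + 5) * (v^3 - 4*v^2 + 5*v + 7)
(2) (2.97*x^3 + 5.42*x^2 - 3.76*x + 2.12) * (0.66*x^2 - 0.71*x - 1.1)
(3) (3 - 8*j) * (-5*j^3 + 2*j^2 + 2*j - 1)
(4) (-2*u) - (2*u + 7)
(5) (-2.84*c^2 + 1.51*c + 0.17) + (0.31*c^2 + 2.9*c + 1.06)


(1) = 6*v^5 - 26*v^4 + 43*v^3 + 12*v^2 + 11*v + 35
(2) = 1.9602*x^5 + 1.4685*x^4 - 9.5968*x^3 - 1.8932*x^2 + 2.6308*x - 2.332
(3) = 40*j^4 - 31*j^3 - 10*j^2 + 14*j - 3
(4) = -4*u - 7
(5) = -2.53*c^2 + 4.41*c + 1.23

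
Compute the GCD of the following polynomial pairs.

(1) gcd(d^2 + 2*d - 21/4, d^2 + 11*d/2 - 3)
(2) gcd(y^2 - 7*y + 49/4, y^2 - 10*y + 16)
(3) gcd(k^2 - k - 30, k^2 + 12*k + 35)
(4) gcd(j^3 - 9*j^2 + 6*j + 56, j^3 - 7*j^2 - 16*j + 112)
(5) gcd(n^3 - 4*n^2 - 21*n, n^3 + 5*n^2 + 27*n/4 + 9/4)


(1) = 1
(2) = gcd((y - 7/2)^2, (y - 8)*(y - 2)) = 1
(3) = gcd((k - 6)*(k + 5), (k + 5)*(k + 7)) = k + 5
(4) = j^2 - 11*j + 28
(5) = n + 3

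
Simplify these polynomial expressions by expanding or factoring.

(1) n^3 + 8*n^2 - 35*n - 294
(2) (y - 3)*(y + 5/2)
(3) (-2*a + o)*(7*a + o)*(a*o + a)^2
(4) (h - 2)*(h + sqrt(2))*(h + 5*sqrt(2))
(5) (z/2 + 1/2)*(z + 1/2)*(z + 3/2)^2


(1) = (n - 6)*(n + 7)^2
(2) = y^2 - y/2 - 15/2
(3) = -14*a^4*o^2 - 28*a^4*o - 14*a^4 + 5*a^3*o^3 + 10*a^3*o^2 + 5*a^3*o + a^2*o^4 + 2*a^2*o^3 + a^2*o^2
(4) = h^3 - 2*h^2 + 6*sqrt(2)*h^2 - 12*sqrt(2)*h + 10*h - 20
(5) = z^4/2 + 9*z^3/4 + 29*z^2/8 + 39*z/16 + 9/16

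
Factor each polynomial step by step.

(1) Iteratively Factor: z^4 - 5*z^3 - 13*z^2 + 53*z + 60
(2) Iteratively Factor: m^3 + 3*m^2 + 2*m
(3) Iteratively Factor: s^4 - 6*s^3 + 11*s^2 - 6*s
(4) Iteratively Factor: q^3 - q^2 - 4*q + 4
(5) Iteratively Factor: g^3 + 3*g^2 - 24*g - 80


(1) = (z + 3)*(z^3 - 8*z^2 + 11*z + 20) = (z + 1)*(z + 3)*(z^2 - 9*z + 20) = (z - 5)*(z + 1)*(z + 3)*(z - 4)
(2) = (m + 2)*(m^2 + m) = (m + 1)*(m + 2)*(m)
(3) = (s)*(s^3 - 6*s^2 + 11*s - 6) = s*(s - 1)*(s^2 - 5*s + 6) = s*(s - 3)*(s - 1)*(s - 2)
(4) = (q + 2)*(q^2 - 3*q + 2) = (q - 1)*(q + 2)*(q - 2)
(5) = (g + 4)*(g^2 - g - 20) = (g - 5)*(g + 4)*(g + 4)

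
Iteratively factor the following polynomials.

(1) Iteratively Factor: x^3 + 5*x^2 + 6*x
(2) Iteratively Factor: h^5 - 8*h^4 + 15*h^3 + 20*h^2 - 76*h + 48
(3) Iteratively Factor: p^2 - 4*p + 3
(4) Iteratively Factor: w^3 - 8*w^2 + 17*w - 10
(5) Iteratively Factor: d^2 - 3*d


(1) = (x + 3)*(x^2 + 2*x) = x*(x + 3)*(x + 2)
(2) = (h + 2)*(h^4 - 10*h^3 + 35*h^2 - 50*h + 24) = (h - 3)*(h + 2)*(h^3 - 7*h^2 + 14*h - 8) = (h - 4)*(h - 3)*(h + 2)*(h^2 - 3*h + 2) = (h - 4)*(h - 3)*(h - 2)*(h + 2)*(h - 1)
(3) = (p - 1)*(p - 3)
(4) = (w - 5)*(w^2 - 3*w + 2) = (w - 5)*(w - 1)*(w - 2)
(5) = (d)*(d - 3)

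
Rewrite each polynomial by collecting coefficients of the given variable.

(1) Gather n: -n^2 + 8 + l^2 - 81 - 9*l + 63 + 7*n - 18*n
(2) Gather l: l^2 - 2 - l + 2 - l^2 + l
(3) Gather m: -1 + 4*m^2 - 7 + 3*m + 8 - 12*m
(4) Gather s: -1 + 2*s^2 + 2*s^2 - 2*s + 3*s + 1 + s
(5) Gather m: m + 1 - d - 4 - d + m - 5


(1) = l^2 - 9*l - n^2 - 11*n - 10
(2) = 0
(3) = 4*m^2 - 9*m
(4) = 4*s^2 + 2*s
(5) = -2*d + 2*m - 8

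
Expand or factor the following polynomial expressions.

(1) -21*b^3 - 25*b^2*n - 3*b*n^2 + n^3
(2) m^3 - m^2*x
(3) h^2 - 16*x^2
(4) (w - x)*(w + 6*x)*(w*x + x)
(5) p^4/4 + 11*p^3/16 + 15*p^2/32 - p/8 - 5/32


(1) = (-7*b + n)*(b + n)*(3*b + n)
(2) = m^2*(m - x)
(3) = (h - 4*x)*(h + 4*x)
(4) = w^3*x + 5*w^2*x^2 + w^2*x - 6*w*x^3 + 5*w*x^2 - 6*x^3
(5) = (p/4 + 1/4)*(p - 1/2)*(p + 1)*(p + 5/4)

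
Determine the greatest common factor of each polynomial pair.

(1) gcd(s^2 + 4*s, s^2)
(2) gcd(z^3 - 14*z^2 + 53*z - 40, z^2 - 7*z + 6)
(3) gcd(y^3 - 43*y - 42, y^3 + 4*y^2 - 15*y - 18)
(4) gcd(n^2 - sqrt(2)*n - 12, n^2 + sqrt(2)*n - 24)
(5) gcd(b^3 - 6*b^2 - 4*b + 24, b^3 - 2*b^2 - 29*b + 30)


(1) = s
(2) = z - 1
(3) = gcd((y - 7)*(y + 1)*(y + 6), (y - 3)*(y + 1)*(y + 6)) = y^2 + 7*y + 6
(4) = n - 3*sqrt(2)
(5) = gcd((b - 6)*(b - 2)*(b + 2), (b - 6)*(b - 1)*(b + 5)) = b - 6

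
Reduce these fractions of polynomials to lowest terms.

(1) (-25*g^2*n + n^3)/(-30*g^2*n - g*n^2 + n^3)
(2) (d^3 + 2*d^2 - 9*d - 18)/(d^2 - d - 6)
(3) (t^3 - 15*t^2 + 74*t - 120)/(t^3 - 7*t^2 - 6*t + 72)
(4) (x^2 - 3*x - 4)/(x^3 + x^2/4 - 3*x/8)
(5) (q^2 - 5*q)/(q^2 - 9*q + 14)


(1) = (5*g - n)/(6*g - n)
(2) = d + 3
(3) = (t - 5)/(t + 3)
(4) = (8*x^2 - 24*x - 32)/(8*x^3 + 2*x^2 - 3*x)
(5) = (q^2 - 5*q)/(q^2 - 9*q + 14)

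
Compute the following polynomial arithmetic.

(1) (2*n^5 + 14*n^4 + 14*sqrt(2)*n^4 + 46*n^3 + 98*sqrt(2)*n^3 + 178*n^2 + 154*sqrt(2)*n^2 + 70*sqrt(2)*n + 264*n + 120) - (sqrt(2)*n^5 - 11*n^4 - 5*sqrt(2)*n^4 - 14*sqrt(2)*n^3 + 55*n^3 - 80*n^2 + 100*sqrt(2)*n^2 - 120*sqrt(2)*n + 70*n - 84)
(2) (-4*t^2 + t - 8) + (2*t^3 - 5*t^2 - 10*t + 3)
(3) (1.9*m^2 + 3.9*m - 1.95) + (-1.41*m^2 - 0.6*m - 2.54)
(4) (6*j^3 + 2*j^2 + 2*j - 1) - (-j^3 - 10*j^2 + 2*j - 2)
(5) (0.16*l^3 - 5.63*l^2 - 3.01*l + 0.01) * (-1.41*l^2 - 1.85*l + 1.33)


(1) = -sqrt(2)*n^5 + 2*n^5 + 25*n^4 + 19*sqrt(2)*n^4 - 9*n^3 + 112*sqrt(2)*n^3 + 54*sqrt(2)*n^2 + 258*n^2 + 194*n + 190*sqrt(2)*n + 204
(2) = 2*t^3 - 9*t^2 - 9*t - 5
(3) = 0.49*m^2 + 3.3*m - 4.49
(4) = 7*j^3 + 12*j^2 + 1
(5) = -0.2256*l^5 + 7.6423*l^4 + 14.8724*l^3 - 1.9335*l^2 - 4.0218*l + 0.0133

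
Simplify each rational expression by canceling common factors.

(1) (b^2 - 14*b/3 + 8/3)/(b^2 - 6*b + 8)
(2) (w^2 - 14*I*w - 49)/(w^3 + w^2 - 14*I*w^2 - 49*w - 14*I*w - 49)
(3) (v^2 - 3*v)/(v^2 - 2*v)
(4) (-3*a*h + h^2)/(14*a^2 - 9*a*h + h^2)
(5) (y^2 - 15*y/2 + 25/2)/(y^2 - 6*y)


(1) = (3*b - 2)/(3*b - 6)
(2) = 1/(w + 1)
(3) = (v - 3)/(v - 2)
(4) = (-3*a*h + h^2)/(14*a^2 - 9*a*h + h^2)
(5) = (2*y^2 - 15*y + 25)/(2*y^2 - 12*y)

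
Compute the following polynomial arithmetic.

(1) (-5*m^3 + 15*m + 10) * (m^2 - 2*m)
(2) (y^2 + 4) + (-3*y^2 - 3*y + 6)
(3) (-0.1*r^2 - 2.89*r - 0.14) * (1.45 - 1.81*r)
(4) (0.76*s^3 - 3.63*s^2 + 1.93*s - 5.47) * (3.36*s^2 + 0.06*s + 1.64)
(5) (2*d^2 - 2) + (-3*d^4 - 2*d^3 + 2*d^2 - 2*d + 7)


(1) = -5*m^5 + 10*m^4 + 15*m^3 - 20*m^2 - 20*m
(2) = -2*y^2 - 3*y + 10
(3) = 0.181*r^3 + 5.0859*r^2 - 3.9371*r - 0.203
(4) = 2.5536*s^5 - 12.1512*s^4 + 7.5134*s^3 - 24.2166*s^2 + 2.837*s - 8.9708
(5) = -3*d^4 - 2*d^3 + 4*d^2 - 2*d + 5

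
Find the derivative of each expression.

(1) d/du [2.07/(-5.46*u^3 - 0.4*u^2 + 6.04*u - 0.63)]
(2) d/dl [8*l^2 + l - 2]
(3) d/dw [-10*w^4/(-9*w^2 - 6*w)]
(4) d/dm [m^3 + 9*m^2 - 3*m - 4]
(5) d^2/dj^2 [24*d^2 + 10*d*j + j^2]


(1) = (33.9066*u^2 + 1.656*u - 12.5028)/(5.46*u^3 + 0.4*u^2 - 6.04*u + 0.63)^2
(2) = 16*l + 1
(3) = 20*w^2*(w + 1)/(3*w + 2)^2
(4) = 3*m^2 + 18*m - 3
(5) = 2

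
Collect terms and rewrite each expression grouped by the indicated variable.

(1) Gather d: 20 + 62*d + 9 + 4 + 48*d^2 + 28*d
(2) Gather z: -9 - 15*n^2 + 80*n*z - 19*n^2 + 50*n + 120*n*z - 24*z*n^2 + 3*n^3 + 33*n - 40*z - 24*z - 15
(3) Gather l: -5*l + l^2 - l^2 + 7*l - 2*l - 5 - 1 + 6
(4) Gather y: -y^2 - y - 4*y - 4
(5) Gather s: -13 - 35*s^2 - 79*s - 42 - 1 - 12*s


(1) = 48*d^2 + 90*d + 33
(2) = 3*n^3 - 34*n^2 + 83*n + z*(-24*n^2 + 200*n - 64) - 24
(3) = 0
(4) = -y^2 - 5*y - 4
(5) = -35*s^2 - 91*s - 56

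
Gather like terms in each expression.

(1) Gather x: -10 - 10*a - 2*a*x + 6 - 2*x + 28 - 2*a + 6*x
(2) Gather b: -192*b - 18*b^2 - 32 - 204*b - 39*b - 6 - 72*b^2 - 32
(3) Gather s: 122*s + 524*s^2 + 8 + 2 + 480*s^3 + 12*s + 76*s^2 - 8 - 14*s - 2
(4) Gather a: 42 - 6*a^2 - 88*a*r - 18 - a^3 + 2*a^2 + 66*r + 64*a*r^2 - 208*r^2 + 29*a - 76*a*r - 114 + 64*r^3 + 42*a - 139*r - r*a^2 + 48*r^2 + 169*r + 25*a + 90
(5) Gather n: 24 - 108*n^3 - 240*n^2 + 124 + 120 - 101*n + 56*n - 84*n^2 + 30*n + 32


(1) = -12*a + x*(4 - 2*a) + 24
(2) = -90*b^2 - 435*b - 70
(3) = 480*s^3 + 600*s^2 + 120*s
(4) = -a^3 + a^2*(-r - 4) + a*(64*r^2 - 164*r + 96) + 64*r^3 - 160*r^2 + 96*r
(5) = -108*n^3 - 324*n^2 - 15*n + 300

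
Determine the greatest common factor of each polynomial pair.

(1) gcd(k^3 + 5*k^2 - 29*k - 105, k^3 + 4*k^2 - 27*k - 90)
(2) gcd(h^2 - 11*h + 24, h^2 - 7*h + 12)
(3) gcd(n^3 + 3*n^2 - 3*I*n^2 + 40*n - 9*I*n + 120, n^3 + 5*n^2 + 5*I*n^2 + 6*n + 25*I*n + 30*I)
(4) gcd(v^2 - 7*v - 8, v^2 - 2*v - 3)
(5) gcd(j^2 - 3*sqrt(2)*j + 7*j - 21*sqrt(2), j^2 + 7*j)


(1) = gcd((k - 5)*(k + 3)*(k + 7), (k - 5)*(k + 3)*(k + 6)) = k^2 - 2*k - 15
(2) = h - 3
(3) = gcd((n + 3)*(n - 8*I)*(n + 5*I), (n + 2)*(n + 3)*(n + 5*I)) = n^2 + n*(3 + 5*I) + 15*I
(4) = gcd((v - 8)*(v + 1), (v - 3)*(v + 1)) = v + 1
(5) = gcd((j + 7)*(j - 3*sqrt(2)), j*(j + 7)) = j + 7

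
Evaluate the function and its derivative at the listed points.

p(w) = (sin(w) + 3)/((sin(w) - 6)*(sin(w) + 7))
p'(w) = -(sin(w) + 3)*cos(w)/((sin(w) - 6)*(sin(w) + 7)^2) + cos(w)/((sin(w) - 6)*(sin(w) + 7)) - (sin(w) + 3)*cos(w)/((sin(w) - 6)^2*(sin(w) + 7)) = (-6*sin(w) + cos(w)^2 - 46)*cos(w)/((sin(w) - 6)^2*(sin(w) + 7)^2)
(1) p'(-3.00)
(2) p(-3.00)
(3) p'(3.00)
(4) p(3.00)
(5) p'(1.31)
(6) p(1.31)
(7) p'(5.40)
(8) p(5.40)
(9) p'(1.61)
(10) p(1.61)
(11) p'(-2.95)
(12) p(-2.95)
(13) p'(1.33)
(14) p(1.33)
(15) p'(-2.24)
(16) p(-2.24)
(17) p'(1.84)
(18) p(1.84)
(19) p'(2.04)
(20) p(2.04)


(1) = 0.02
(2) = -0.07
(3) = 0.03
(4) = -0.08
(5) = -0.01
(6) = -0.10
(7) = -0.01
(8) = -0.05
(9) = 0.00
(10) = -0.10
(11) = 0.02
(12) = -0.07
(13) = -0.01
(14) = -0.10
(15) = 0.01
(16) = -0.05
(17) = 0.01
(18) = -0.10
(19) = 0.01
(20) = -0.10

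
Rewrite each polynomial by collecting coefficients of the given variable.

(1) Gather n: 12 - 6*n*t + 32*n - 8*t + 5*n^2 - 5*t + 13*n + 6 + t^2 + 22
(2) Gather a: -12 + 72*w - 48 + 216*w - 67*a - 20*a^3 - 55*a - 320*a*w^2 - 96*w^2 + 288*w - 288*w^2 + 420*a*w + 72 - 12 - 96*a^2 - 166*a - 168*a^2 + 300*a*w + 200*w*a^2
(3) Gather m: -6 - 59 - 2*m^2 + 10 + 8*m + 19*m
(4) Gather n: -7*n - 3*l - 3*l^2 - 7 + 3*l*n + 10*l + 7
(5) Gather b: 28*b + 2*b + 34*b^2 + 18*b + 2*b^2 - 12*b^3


(1) = 5*n^2 + n*(45 - 6*t) + t^2 - 13*t + 40
(2) = -20*a^3 + a^2*(200*w - 264) + a*(-320*w^2 + 720*w - 288) - 384*w^2 + 576*w
(3) = -2*m^2 + 27*m - 55
(4) = -3*l^2 + 7*l + n*(3*l - 7)
(5) = -12*b^3 + 36*b^2 + 48*b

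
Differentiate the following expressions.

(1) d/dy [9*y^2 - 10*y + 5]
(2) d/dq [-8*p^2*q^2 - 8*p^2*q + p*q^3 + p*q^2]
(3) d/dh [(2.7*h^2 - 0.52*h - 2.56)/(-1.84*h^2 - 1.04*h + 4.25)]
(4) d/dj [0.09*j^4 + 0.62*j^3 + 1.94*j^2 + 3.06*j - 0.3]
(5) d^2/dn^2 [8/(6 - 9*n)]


(1) = 18*y - 10
(2) = p*(-16*p*q - 8*p + 3*q^2 + 2*q)
(3) = (-3.7648*h^2 + 13.5292*h - 4.8724)/(3.3856*h^4 + 3.8272*h^3 - 14.5584*h^2 - 8.84*h + 18.0625)
(4) = 0.36*j^3 + 1.86*j^2 + 3.88*j + 3.06
(5) = -48/(3*n - 2)^3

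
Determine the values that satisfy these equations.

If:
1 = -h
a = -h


Then:
a = 1
h = -1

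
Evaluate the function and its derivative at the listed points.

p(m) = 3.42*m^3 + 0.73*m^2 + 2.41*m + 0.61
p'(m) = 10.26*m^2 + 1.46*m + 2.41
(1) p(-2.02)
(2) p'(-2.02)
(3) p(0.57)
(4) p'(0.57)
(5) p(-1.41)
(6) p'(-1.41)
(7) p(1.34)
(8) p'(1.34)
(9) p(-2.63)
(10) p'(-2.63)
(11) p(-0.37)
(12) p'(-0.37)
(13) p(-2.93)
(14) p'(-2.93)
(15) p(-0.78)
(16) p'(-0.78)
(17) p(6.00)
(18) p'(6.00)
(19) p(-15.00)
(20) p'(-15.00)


(1) = -29.47
(2) = 41.33
(3) = 2.85
(4) = 6.58
(5) = -10.92
(6) = 20.75
(7) = 13.38
(8) = 22.79
(9) = -62.89
(10) = 69.54
(11) = -0.35
(12) = 3.27
(13) = -86.21
(14) = 86.21
(15) = -2.45
(16) = 7.51
(17) = 780.07
(18) = 380.53
(19) = -11413.79
(20) = 2289.01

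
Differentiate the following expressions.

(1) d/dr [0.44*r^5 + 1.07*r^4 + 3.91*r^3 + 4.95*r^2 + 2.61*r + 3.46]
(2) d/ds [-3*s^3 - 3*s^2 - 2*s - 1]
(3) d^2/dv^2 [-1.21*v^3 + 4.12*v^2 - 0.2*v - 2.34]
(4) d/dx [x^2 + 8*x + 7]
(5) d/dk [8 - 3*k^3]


(1) = 2.2*r^4 + 4.28*r^3 + 11.73*r^2 + 9.9*r + 2.61
(2) = -9*s^2 - 6*s - 2
(3) = 8.24 - 7.26*v
(4) = 2*x + 8
(5) = -9*k^2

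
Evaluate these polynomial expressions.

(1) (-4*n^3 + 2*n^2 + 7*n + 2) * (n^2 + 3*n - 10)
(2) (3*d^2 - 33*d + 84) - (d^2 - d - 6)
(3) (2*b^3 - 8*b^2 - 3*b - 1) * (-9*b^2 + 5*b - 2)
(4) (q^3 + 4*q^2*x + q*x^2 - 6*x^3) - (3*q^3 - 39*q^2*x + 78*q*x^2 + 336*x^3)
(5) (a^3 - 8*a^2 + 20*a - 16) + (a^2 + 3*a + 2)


(1) = -4*n^5 - 10*n^4 + 53*n^3 + 3*n^2 - 64*n - 20
(2) = 2*d^2 - 32*d + 90
(3) = -18*b^5 + 82*b^4 - 17*b^3 + 10*b^2 + b + 2
(4) = -2*q^3 + 43*q^2*x - 77*q*x^2 - 342*x^3
(5) = a^3 - 7*a^2 + 23*a - 14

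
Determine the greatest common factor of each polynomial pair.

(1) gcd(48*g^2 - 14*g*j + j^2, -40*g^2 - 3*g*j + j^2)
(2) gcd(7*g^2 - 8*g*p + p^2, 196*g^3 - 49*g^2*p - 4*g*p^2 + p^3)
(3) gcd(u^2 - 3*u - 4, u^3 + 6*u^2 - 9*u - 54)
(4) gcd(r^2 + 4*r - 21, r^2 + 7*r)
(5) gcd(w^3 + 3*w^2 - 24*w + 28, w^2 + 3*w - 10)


(1) = 8*g - j
(2) = gcd((-7*g + p)*(-g + p), (-7*g + p)*(-4*g + p)*(7*g + p)) = -7*g + p
(3) = 1
(4) = gcd((r - 3)*(r + 7), r*(r + 7)) = r + 7
(5) = gcd((w - 2)^2*(w + 7), (w - 2)*(w + 5)) = w - 2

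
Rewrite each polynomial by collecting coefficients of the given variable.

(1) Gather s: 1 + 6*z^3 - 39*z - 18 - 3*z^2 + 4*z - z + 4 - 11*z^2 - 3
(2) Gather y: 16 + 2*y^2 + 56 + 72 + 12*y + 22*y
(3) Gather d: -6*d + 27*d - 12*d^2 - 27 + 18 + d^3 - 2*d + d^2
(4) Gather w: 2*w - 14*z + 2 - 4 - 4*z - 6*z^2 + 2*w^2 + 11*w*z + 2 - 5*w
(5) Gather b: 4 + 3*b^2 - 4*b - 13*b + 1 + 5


(1) = 6*z^3 - 14*z^2 - 36*z - 16
(2) = 2*y^2 + 34*y + 144
(3) = d^3 - 11*d^2 + 19*d - 9
(4) = 2*w^2 + w*(11*z - 3) - 6*z^2 - 18*z
(5) = 3*b^2 - 17*b + 10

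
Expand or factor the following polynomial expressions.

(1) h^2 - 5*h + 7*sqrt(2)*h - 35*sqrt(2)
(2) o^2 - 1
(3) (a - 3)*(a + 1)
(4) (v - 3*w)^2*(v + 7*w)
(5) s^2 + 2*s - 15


(1) = (h - 5)*(h + 7*sqrt(2))
(2) = (o - 1)*(o + 1)
(3) = a^2 - 2*a - 3
(4) = v^3 + v^2*w - 33*v*w^2 + 63*w^3
(5) = (s - 3)*(s + 5)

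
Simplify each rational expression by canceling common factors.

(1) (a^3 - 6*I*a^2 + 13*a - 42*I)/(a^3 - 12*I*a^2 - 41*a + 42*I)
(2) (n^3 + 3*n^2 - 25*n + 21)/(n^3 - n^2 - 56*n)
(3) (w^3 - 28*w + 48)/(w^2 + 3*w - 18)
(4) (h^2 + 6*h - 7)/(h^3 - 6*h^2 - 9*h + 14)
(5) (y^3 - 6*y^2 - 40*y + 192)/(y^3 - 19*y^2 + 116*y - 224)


(1) = (a + 3*I)/(a - 3*I)
(2) = (n^2 - 4*n + 3)/(n^2 - 8*n)
(3) = (w^2 - 6*w + 8)/(w - 3)
(4) = (h + 7)/(h^2 - 5*h - 14)
(5) = (y + 6)/(y - 7)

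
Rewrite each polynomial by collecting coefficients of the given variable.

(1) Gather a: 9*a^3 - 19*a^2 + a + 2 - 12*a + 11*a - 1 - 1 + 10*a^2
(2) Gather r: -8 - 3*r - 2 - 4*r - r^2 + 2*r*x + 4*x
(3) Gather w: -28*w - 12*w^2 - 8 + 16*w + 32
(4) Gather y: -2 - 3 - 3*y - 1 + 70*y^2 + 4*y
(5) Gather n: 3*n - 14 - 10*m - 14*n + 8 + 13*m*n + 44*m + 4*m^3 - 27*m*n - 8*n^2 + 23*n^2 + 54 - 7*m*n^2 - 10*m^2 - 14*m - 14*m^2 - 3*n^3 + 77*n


(1) = 9*a^3 - 9*a^2
(2) = -r^2 + r*(2*x - 7) + 4*x - 10
(3) = -12*w^2 - 12*w + 24
(4) = 70*y^2 + y - 6
(5) = 4*m^3 - 24*m^2 + 20*m - 3*n^3 + n^2*(15 - 7*m) + n*(66 - 14*m) + 48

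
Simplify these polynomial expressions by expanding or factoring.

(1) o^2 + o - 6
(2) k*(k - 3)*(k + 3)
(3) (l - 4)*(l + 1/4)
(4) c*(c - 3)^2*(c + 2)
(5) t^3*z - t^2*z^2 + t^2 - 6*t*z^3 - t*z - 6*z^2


(1) = (o - 2)*(o + 3)
(2) = k^3 - 9*k
(3) = l^2 - 15*l/4 - 1
(4) = c^4 - 4*c^3 - 3*c^2 + 18*c
(5) = (t - 3*z)*(t + 2*z)*(t*z + 1)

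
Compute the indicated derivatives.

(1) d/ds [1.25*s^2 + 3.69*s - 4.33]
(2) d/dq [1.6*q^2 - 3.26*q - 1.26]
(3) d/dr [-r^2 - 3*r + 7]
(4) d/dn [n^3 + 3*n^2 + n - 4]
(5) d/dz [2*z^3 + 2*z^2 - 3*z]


(1) = 2.5*s + 3.69
(2) = 3.2*q - 3.26
(3) = -2*r - 3
(4) = 3*n^2 + 6*n + 1
(5) = 6*z^2 + 4*z - 3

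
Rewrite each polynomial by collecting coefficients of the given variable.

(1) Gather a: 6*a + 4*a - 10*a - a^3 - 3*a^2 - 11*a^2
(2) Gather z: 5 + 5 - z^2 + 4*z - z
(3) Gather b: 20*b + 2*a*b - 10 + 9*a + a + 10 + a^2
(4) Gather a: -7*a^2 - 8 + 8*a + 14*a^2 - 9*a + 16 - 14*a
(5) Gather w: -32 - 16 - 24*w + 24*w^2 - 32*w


(1) = -a^3 - 14*a^2
(2) = -z^2 + 3*z + 10
(3) = a^2 + 10*a + b*(2*a + 20)
(4) = 7*a^2 - 15*a + 8
(5) = 24*w^2 - 56*w - 48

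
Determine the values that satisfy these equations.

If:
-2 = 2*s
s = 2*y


Then:
s = -1
y = -1/2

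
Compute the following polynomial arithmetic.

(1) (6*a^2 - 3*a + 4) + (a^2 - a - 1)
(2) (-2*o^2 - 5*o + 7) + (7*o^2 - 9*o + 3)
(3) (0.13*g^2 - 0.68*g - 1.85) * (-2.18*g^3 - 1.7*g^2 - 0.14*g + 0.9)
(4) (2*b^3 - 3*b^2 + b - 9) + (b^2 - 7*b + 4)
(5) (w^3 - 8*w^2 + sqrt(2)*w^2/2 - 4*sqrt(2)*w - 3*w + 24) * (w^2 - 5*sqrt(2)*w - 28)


(1) = 7*a^2 - 4*a + 3
(2) = 5*o^2 - 14*o + 10
(3) = -0.2834*g^5 + 1.2614*g^4 + 5.1708*g^3 + 3.3572*g^2 - 0.353*g - 1.665
(4) = 2*b^3 - 2*b^2 - 6*b - 5
(5) = w^5 - 8*w^4 - 9*sqrt(2)*w^4/2 - 36*w^3 + 36*sqrt(2)*w^3 + sqrt(2)*w^2 + 288*w^2 - 8*sqrt(2)*w + 84*w - 672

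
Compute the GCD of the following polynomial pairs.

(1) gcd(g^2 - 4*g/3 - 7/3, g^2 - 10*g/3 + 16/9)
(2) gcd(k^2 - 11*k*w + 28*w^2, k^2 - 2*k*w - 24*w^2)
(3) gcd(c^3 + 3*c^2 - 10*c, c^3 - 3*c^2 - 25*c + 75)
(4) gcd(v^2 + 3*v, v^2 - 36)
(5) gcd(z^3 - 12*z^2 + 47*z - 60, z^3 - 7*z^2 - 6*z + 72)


(1) = gcd((g - 7/3)*(g + 1), (g - 8/3)*(g - 2/3)) = 1
(2) = gcd((k - 7*w)*(k - 4*w), (k - 6*w)*(k + 4*w)) = 1
(3) = gcd(c*(c - 2)*(c + 5), (c - 5)*(c - 3)*(c + 5)) = c + 5
(4) = 1
(5) = z - 4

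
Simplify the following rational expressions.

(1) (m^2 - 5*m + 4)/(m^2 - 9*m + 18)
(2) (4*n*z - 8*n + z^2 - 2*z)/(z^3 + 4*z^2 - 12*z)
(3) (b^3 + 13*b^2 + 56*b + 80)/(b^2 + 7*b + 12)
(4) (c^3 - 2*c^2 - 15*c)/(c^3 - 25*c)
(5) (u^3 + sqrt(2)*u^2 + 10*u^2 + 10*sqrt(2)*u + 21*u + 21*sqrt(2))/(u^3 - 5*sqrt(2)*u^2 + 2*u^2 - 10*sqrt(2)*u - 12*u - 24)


(1) = (m^2 - 5*m + 4)/(m^2 - 9*m + 18)
(2) = (4*n + z)/(z^2 + 6*z)
(3) = (b^2 + 9*b + 20)/(b + 3)
(4) = (c + 3)/(c + 5)
(5) = (u^2 + 10*u + 21)/(u^2 + u*(2 - 6*sqrt(2)) - 12*sqrt(2))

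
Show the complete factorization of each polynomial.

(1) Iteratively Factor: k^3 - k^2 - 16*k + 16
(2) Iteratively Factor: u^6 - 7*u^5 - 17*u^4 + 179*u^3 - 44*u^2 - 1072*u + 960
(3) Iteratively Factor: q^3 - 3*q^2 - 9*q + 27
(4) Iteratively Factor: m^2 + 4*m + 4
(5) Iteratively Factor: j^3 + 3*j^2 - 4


(1) = (k - 1)*(k^2 - 16) = (k - 1)*(k + 4)*(k - 4)
(2) = (u - 1)*(u^5 - 6*u^4 - 23*u^3 + 156*u^2 + 112*u - 960) = (u - 4)*(u - 1)*(u^4 - 2*u^3 - 31*u^2 + 32*u + 240) = (u - 4)^2*(u - 1)*(u^3 + 2*u^2 - 23*u - 60) = (u - 5)*(u - 4)^2*(u - 1)*(u^2 + 7*u + 12) = (u - 5)*(u - 4)^2*(u - 1)*(u + 3)*(u + 4)
(3) = (q - 3)*(q^2 - 9) = (q - 3)*(q + 3)*(q - 3)
(4) = (m + 2)*(m + 2)
(5) = (j + 2)*(j^2 + j - 2) = (j - 1)*(j + 2)*(j + 2)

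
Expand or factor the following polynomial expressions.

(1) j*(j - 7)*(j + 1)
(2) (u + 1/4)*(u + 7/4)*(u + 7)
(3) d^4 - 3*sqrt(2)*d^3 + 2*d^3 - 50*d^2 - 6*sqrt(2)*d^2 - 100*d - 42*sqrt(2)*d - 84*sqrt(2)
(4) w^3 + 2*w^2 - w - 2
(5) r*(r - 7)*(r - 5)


(1) = j^3 - 6*j^2 - 7*j
(2) = u^3 + 9*u^2 + 231*u/16 + 49/16
(3) = (d + 2)*(d - 7*sqrt(2))*(d + sqrt(2))*(d + 3*sqrt(2))
(4) = (w - 1)*(w + 1)*(w + 2)
(5) = r^3 - 12*r^2 + 35*r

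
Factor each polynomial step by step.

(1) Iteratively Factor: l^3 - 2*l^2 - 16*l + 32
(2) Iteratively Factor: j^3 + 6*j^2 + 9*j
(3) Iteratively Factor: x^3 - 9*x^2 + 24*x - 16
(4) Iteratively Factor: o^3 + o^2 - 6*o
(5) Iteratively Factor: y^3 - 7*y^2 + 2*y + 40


(1) = (l - 4)*(l^2 + 2*l - 8) = (l - 4)*(l - 2)*(l + 4)
(2) = (j + 3)*(j^2 + 3*j) = j*(j + 3)*(j + 3)
(3) = (x - 4)*(x^2 - 5*x + 4) = (x - 4)*(x - 1)*(x - 4)
(4) = (o - 2)*(o^2 + 3*o) = o*(o - 2)*(o + 3)
(5) = (y - 5)*(y^2 - 2*y - 8) = (y - 5)*(y - 4)*(y + 2)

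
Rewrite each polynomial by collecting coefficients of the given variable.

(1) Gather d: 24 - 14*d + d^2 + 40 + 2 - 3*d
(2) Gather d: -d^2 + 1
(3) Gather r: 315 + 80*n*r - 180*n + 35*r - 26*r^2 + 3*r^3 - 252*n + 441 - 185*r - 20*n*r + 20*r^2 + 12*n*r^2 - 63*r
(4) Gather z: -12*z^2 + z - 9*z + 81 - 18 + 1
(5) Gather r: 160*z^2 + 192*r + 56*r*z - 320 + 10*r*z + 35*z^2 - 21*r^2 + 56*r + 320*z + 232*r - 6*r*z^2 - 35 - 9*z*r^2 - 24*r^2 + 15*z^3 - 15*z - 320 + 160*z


(1) = d^2 - 17*d + 66
(2) = 1 - d^2
(3) = -432*n + 3*r^3 + r^2*(12*n - 6) + r*(60*n - 213) + 756
(4) = -12*z^2 - 8*z + 64
(5) = r^2*(-9*z - 45) + r*(-6*z^2 + 66*z + 480) + 15*z^3 + 195*z^2 + 465*z - 675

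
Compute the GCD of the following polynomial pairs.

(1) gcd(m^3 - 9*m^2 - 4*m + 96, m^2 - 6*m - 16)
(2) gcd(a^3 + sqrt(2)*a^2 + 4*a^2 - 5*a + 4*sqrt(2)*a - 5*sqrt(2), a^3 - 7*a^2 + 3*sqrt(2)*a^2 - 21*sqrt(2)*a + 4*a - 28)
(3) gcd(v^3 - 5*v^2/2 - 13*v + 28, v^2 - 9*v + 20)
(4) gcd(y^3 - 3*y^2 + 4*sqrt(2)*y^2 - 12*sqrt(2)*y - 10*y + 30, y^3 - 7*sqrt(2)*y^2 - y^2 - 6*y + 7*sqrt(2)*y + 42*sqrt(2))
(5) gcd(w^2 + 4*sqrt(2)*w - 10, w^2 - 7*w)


(1) = m - 8
(2) = gcd((a - 1)*(a + 5)*(a + sqrt(2)), (a - 7)*(a + sqrt(2))*(a + 2*sqrt(2))) = a + sqrt(2)
(3) = v - 4
(4) = y - 3
(5) = gcd((w - sqrt(2))*(w + 5*sqrt(2)), w*(w - 7)) = 1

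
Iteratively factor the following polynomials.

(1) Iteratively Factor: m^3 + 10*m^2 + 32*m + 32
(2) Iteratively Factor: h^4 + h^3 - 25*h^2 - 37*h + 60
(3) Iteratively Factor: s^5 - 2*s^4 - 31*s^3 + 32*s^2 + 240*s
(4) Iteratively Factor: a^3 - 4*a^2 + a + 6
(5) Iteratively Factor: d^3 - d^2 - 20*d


(1) = (m + 4)*(m^2 + 6*m + 8) = (m + 4)^2*(m + 2)
(2) = (h - 5)*(h^3 + 6*h^2 + 5*h - 12) = (h - 5)*(h + 3)*(h^2 + 3*h - 4) = (h - 5)*(h + 3)*(h + 4)*(h - 1)
(3) = (s + 3)*(s^4 - 5*s^3 - 16*s^2 + 80*s) = (s + 3)*(s + 4)*(s^3 - 9*s^2 + 20*s) = (s - 4)*(s + 3)*(s + 4)*(s^2 - 5*s) = s*(s - 4)*(s + 3)*(s + 4)*(s - 5)
(4) = (a - 3)*(a^2 - a - 2) = (a - 3)*(a + 1)*(a - 2)
(5) = (d)*(d^2 - d - 20) = d*(d - 5)*(d + 4)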